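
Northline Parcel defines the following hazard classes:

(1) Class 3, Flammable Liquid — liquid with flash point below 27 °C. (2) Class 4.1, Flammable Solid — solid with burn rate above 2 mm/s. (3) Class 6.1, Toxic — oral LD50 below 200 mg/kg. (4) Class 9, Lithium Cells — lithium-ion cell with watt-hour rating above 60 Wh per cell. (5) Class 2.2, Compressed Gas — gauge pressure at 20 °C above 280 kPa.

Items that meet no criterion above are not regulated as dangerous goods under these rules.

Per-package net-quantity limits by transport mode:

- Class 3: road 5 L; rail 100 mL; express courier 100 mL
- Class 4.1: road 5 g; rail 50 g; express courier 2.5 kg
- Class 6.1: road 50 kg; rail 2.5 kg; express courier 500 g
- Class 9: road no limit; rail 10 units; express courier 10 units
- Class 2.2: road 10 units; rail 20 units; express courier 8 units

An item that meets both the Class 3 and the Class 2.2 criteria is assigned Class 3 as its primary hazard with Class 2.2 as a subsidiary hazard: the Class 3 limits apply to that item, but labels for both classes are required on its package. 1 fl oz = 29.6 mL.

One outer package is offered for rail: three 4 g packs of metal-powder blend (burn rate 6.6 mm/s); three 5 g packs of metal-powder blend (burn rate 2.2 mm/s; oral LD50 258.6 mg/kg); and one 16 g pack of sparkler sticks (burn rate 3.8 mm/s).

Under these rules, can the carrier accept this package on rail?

Metal-powder blend: burn rate 6.6 mm/s > 2 mm/s → Class 4.1 (Flammable Solid).
Burn rate 2.2 mm/s meets the Class 4.1 criterion (Flammable Solid), so the metal-powder blend is Class 4.1.
The sparkler sticks have burn rate 3.8 mm/s, which is > 2 mm/s, so they are Class 4.1 (Flammable Solid).
Class 4.1 net quantity: (three 4 g packs = 12 g) + (three 5 g packs = 15 g) + 16 g = 43 g.
43 g is within the rail limit of 50 g for Class 4.1.

Yes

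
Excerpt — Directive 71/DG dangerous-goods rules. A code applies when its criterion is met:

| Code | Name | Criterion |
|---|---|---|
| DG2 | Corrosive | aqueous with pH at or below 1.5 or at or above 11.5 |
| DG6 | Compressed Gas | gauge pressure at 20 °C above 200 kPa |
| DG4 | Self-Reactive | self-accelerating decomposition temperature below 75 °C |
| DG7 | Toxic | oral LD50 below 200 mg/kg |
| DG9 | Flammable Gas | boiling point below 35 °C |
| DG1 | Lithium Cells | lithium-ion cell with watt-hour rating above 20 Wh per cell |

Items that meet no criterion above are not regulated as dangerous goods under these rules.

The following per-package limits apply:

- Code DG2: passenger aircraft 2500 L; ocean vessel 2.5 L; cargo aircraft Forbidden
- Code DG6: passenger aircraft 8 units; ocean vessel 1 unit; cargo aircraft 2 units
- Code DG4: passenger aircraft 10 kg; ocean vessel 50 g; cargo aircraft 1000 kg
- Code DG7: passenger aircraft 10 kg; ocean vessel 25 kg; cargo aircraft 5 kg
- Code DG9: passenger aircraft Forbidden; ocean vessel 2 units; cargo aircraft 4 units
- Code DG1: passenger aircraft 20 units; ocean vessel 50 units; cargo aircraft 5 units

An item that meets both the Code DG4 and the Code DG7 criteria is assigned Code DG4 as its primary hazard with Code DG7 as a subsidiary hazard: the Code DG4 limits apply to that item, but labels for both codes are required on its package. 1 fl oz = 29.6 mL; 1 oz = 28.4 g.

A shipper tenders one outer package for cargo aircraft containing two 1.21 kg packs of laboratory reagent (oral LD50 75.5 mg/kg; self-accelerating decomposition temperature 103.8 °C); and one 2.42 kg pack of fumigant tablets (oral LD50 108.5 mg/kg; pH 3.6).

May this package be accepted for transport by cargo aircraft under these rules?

The laboratory reagent has oral LD50 75.5 mg/kg, which is < 200 mg/kg, so it is Code DG7 (Toxic).
With oral LD50 108.5 mg/kg (< 200 mg/kg), the fumigant tablets fall in Code DG7.
Code DG7 net quantity: (two 1.21 kg packs = 2.42 kg) + 2.42 kg = 4.84 kg.
4.84 kg ≤ 5 kg (cargo aircraft limit, Code DG7) — within limit.

Yes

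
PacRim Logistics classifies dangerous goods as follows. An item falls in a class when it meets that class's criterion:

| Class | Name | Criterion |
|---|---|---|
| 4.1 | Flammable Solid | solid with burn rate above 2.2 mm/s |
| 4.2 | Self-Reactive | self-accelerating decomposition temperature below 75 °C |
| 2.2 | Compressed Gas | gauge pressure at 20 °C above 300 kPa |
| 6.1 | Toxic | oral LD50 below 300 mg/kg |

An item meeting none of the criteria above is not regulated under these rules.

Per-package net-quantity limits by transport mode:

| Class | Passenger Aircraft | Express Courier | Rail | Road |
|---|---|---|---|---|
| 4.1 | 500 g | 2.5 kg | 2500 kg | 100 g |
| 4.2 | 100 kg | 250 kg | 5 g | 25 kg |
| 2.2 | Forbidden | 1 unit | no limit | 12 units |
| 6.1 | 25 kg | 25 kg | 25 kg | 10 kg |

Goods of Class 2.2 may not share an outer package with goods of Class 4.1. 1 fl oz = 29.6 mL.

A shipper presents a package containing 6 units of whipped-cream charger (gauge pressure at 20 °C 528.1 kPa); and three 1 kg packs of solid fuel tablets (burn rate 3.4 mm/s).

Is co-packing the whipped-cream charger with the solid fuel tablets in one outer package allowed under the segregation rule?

Whipped-cream charger: gauge pressure at 20 °C 528.1 kPa > 300 kPa → Class 2.2 (Compressed Gas).
With burn rate 3.4 mm/s (> 2.2 mm/s), the solid fuel tablets fall in Class 4.1.
Class 2.2 and Class 4.1 may not share an outer package.

No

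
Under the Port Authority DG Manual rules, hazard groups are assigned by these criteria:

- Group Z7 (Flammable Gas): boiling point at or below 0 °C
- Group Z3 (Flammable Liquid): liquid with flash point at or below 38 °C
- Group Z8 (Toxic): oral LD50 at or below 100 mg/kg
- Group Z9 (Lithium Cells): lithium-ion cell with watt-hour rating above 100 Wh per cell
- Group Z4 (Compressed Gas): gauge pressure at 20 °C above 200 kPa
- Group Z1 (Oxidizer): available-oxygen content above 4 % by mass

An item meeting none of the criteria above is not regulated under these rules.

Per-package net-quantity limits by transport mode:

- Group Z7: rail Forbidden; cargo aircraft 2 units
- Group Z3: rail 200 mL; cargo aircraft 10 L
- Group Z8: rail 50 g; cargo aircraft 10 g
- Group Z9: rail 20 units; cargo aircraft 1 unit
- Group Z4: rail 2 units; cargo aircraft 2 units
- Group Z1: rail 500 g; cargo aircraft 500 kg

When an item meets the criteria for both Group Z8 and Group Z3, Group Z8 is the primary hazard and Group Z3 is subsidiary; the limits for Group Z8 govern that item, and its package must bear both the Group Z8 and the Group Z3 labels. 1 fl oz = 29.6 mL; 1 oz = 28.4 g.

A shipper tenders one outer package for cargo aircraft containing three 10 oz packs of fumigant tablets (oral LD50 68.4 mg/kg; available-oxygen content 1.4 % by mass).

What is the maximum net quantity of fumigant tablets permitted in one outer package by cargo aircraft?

10 g

Fumigant tablets: oral LD50 68.4 mg/kg ≤ 100 mg/kg → Group Z8 (Toxic).
The cargo aircraft limit for Group Z8 is 10 g.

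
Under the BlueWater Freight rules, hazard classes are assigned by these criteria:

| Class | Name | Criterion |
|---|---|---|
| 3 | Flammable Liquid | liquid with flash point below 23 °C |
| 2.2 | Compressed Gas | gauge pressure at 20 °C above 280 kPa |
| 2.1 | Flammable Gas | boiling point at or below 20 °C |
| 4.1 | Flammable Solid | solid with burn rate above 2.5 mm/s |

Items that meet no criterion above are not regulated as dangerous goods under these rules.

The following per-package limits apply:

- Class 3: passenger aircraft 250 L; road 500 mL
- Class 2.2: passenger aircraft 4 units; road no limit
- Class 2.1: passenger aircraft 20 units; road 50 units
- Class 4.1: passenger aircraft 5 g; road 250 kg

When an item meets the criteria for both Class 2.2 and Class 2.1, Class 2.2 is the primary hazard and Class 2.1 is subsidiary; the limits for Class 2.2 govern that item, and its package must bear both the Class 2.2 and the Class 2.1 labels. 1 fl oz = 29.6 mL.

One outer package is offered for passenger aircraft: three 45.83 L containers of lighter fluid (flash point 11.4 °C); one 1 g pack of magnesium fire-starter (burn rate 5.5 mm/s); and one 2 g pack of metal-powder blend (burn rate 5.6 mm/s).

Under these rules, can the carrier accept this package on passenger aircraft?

The lighter fluid has flash point 11.4 °C, which is < 23 °C, so it is Class 3 (Flammable Liquid).
Burn rate 5.5 mm/s meets the Class 4.1 criterion (Flammable Solid), so the magnesium fire-starter is Class 4.1.
Metal-powder blend: burn rate 5.6 mm/s > 2.5 mm/s → Class 4.1 (Flammable Solid).
Class 4.1 net quantity: 1 g + 2 g = 3 g.
3 g ≤ 5 g (passenger aircraft limit, Class 4.1) — within limit.
Class 3 quantity: three 45.83 L containers = 137.49 L.
That is within the Class 3 passenger aircraft limit of 250 L.
Every hazard class is within its passenger aircraft limit and no segregation rule is violated.

Yes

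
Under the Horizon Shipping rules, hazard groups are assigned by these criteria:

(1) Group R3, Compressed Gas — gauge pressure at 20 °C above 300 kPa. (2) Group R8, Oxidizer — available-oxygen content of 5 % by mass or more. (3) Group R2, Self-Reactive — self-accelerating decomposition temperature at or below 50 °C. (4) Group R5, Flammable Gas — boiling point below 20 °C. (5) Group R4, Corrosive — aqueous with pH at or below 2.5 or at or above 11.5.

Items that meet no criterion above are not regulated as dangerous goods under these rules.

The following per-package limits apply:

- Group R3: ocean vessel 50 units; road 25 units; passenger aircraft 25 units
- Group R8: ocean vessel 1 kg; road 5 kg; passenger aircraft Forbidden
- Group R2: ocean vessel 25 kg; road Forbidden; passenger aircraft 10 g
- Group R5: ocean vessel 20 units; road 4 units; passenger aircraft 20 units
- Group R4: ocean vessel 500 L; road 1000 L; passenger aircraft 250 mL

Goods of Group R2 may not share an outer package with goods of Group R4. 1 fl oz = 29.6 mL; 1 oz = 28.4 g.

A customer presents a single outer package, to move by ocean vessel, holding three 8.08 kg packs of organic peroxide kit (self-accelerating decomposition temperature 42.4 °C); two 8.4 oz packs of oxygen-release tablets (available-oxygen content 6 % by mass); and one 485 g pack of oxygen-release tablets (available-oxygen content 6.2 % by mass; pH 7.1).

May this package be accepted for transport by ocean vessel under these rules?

Yes

Organic peroxide kit: self-accelerating decomposition temperature 42.4 °C ≤ 50 °C → Group R2 (Self-Reactive).
Available-oxygen content 6 % by mass meets the Group R8 criterion (Oxidizer), so the oxygen-release tablets are Group R8.
Oxygen-release tablets: available-oxygen content 6.2 % by mass ≥ 5 % by mass → Group R8 (Oxidizer).
Group R8 net quantity: (two 8.4 oz packs = 477.12 g) + 485 g = 962.12 g.
That is within the Group R8 ocean vessel limit of 1 kg.
Group R2 quantity: three 8.08 kg packs = 24.24 kg.
24.24 kg ≤ 25 kg (ocean vessel limit, Group R2) — within limit.
The segregation rule (Group R2 with Group R4) does not apply to Group R8 with Group R2.
Every hazard group is within its ocean vessel limit and no segregation rule is violated.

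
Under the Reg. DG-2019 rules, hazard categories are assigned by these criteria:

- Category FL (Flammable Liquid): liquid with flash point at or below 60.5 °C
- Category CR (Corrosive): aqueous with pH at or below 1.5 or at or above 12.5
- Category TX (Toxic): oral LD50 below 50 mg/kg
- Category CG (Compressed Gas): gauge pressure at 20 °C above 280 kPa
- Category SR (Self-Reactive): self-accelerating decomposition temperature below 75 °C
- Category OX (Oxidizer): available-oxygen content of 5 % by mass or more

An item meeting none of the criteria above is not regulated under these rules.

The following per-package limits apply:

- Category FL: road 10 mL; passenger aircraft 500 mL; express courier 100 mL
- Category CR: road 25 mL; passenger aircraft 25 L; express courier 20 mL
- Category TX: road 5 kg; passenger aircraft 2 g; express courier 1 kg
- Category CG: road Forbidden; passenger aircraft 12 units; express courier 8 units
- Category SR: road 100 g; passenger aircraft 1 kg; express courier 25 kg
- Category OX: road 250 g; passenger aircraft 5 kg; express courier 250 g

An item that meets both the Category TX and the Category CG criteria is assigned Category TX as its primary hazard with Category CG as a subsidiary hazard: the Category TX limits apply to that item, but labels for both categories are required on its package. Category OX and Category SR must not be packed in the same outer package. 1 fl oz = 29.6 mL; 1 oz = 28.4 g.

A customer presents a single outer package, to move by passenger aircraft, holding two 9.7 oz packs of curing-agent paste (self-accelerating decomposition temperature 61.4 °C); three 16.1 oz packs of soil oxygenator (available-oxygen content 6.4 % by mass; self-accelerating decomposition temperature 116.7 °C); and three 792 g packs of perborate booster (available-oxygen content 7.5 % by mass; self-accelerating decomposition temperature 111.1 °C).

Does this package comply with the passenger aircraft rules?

Curing-agent paste: self-accelerating decomposition temperature 61.4 °C < 75 °C → Category SR (Self-Reactive).
The soil oxygenator has available-oxygen content 6.4 % by mass, which is ≥ 5 % by mass, so it is Category OX (Oxidizer).
Perborate booster: available-oxygen content 7.5 % by mass ≥ 5 % by mass → Category OX (Oxidizer).
Category OX net quantity: (three 16.1 oz packs = 1371.72 g) + (three 792 g packs = 2.376 kg) = 3747.72 g.
That is within the Category OX passenger aircraft limit of 5 kg.
Category SR quantity: two 9.7 oz packs = 550.96 g.
550.96 g is within the passenger aircraft limit of 1 kg for Category SR.
Category OX and Category SR may not share an outer package.

No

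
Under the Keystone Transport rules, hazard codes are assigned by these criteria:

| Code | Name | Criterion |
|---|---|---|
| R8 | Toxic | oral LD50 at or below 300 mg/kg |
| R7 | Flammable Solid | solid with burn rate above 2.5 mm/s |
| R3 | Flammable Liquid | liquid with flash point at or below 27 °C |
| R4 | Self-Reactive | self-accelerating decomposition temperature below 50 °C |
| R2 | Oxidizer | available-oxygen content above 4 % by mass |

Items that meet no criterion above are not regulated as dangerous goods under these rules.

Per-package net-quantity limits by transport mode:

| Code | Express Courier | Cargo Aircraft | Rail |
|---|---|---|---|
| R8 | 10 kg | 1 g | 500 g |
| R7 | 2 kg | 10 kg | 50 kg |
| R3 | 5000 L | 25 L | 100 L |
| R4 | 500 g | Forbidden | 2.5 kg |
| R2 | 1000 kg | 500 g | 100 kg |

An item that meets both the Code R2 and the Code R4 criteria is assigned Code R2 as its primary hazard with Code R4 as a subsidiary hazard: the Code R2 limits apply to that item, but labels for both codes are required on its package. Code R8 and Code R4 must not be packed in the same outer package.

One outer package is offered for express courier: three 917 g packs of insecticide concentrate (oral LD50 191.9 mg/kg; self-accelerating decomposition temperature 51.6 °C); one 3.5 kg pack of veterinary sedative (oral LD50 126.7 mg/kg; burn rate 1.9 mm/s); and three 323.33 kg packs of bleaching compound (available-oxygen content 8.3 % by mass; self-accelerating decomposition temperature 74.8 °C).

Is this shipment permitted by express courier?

Yes

With oral LD50 191.9 mg/kg (≤ 300 mg/kg), the insecticide concentrate falls in Code R8.
Veterinary sedative: oral LD50 126.7 mg/kg ≤ 300 mg/kg → Code R8 (Toxic).
Bleaching compound: available-oxygen content 8.3 % by mass > 4 % by mass → Code R2 (Oxidizer).
Code R8 net quantity: (three 917 g packs = 2.751 kg) + 3.5 kg = 6.251 kg.
6.251 kg ≤ 10 kg (express courier limit, Code R8) — within limit.
Code R2 quantity: three 323.33 kg packs = 969.99 kg.
969.99 kg ≤ 1000 kg (express courier limit, Code R2) — within limit.
The segregation rule (Code R8 with Code R4) does not apply to Code R8 with Code R2.
Every hazard code is within its express courier limit and no segregation rule is violated.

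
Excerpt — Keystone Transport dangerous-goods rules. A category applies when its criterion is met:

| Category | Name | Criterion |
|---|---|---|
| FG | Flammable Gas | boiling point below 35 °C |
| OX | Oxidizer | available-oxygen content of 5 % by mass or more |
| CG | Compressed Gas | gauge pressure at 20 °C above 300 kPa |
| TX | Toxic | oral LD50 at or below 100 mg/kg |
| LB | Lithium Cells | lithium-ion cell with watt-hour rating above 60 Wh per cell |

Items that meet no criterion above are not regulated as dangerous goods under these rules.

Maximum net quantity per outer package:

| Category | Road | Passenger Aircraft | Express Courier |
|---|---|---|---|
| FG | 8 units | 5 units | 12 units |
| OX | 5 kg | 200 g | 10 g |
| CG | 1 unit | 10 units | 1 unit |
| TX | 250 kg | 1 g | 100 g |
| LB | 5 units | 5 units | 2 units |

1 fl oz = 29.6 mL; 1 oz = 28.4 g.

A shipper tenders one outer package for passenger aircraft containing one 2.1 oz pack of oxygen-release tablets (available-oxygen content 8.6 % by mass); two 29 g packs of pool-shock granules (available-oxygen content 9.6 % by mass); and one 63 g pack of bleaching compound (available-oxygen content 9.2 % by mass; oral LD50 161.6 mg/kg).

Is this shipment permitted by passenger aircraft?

Available-oxygen content 8.6 % by mass meets the Category OX criterion (Oxidizer), so the oxygen-release tablets are Category OX.
The pool-shock granules have available-oxygen content 9.6 % by mass, which is ≥ 5 % by mass, so they are Category OX (Oxidizer).
The bleaching compound has available-oxygen content 9.2 % by mass, which is ≥ 5 % by mass, so it is Category OX (Oxidizer).
Total Category OX: (one 2.1 oz pack = 59.64 g) + (two 29 g packs = 58 g) + 63 g = 180.64 g.
That is within the Category OX passenger aircraft limit of 200 g.

Yes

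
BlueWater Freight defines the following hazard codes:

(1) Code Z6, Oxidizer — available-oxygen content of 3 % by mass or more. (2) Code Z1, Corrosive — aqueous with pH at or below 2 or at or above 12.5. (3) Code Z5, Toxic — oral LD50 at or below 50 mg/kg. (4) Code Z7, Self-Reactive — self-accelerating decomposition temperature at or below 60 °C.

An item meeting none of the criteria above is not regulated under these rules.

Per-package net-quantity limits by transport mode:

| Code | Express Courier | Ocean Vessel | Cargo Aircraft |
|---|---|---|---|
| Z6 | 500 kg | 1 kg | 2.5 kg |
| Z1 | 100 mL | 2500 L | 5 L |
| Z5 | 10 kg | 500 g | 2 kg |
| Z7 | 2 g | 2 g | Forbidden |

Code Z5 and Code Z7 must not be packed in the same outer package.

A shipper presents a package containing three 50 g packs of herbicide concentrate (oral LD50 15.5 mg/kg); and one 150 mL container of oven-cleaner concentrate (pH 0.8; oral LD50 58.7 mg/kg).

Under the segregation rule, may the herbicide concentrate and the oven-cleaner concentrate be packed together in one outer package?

With oral LD50 15.5 mg/kg (≤ 50 mg/kg), the herbicide concentrate falls in Code Z5.
The oven-cleaner concentrate has pH 0.8, which is ≤ 2, so it is Code Z1 (Corrosive).
No segregation rule bars Code Z5 with Code Z1.

Yes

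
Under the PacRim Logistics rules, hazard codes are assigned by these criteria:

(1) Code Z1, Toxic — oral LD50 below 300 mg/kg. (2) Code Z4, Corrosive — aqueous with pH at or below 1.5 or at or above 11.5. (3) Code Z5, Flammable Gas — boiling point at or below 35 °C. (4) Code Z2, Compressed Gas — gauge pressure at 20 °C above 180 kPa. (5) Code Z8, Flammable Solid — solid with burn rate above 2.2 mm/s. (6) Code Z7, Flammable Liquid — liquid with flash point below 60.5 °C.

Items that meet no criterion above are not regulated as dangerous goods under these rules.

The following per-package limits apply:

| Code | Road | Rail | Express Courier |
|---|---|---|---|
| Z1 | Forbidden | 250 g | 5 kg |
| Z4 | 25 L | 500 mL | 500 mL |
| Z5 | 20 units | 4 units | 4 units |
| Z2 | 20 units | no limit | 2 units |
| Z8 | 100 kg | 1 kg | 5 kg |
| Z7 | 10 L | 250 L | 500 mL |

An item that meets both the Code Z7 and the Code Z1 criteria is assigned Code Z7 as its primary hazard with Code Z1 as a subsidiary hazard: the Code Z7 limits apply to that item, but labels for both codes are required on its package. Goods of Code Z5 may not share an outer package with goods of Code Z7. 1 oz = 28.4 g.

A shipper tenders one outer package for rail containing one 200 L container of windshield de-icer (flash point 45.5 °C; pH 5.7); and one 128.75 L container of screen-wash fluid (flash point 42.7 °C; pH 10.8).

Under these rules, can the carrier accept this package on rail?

No

Flash point 45.5 °C meets the Code Z7 criterion (Flammable Liquid), so the windshield de-icer is Code Z7.
The screen-wash fluid has flash point 42.7 °C, which is < 60.5 °C, so it is Code Z7 (Flammable Liquid).
Code Z7 net quantity: 200 L + 128.75 L = 328.75 L.
328.75 L > 250 L (rail limit, Code Z7) — over the limit.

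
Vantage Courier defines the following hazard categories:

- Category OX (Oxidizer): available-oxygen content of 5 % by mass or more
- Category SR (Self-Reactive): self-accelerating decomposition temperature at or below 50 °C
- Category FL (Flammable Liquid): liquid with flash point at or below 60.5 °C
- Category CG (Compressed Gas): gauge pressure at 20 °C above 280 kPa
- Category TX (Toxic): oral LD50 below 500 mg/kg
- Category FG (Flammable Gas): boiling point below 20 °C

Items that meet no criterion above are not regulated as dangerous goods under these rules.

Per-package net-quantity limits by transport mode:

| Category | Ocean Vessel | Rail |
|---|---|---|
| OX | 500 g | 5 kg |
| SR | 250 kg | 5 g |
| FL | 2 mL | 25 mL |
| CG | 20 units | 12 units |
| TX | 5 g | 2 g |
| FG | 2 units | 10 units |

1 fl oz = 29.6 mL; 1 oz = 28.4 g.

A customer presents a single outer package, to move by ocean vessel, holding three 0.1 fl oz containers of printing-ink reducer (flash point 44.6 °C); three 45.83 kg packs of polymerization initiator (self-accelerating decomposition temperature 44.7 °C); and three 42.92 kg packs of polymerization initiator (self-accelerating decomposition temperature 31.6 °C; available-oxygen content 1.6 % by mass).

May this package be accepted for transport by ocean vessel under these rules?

No

The printing-ink reducer has flash point 44.6 °C, which is ≤ 60.5 °C, so it is Category FL (Flammable Liquid).
With self-accelerating decomposition temperature 44.7 °C (≤ 50 °C), the polymerization initiator falls in Category SR.
Self-accelerating decomposition temperature 31.6 °C meets the Category SR criterion (Self-Reactive), so the polymerization initiator is Category SR.
Total Category SR: (three 45.83 kg packs = 137.49 kg) + (three 42.92 kg packs = 128.76 kg) = 266.25 kg.
266.25 kg exceeds the ocean vessel limit of 250 kg for Category SR.
Category FL quantity: three 0.1 fl oz containers = 8.88 mL.
8.88 mL exceeds the ocean vessel limit of 2 mL for Category FL.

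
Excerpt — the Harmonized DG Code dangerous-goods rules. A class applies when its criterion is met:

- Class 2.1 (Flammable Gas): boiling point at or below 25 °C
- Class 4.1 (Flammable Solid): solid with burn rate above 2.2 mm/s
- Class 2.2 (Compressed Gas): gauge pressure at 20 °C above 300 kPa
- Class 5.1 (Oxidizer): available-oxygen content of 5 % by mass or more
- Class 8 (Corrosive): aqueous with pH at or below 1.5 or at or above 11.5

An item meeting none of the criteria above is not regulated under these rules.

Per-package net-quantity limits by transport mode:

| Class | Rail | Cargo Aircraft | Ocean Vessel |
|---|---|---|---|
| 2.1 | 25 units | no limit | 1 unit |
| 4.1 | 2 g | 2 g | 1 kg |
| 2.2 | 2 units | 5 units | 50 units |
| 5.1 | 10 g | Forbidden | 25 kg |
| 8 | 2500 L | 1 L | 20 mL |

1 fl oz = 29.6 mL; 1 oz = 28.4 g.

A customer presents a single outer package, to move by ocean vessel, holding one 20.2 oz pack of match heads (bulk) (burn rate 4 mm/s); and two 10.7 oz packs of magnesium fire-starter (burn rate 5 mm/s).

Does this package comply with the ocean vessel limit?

No

With burn rate 4 mm/s (> 2.2 mm/s), the match heads (bulk) fall in Class 4.1.
Magnesium fire-starter: burn rate 5 mm/s > 2.2 mm/s → Class 4.1 (Flammable Solid).
Class 4.1 net quantity: (one 20.2 oz pack = 573.68 g) + (two 10.7 oz packs = 607.76 g) = 1181.44 g.
1181.44 g exceeds the ocean vessel limit of 1 kg for Class 4.1.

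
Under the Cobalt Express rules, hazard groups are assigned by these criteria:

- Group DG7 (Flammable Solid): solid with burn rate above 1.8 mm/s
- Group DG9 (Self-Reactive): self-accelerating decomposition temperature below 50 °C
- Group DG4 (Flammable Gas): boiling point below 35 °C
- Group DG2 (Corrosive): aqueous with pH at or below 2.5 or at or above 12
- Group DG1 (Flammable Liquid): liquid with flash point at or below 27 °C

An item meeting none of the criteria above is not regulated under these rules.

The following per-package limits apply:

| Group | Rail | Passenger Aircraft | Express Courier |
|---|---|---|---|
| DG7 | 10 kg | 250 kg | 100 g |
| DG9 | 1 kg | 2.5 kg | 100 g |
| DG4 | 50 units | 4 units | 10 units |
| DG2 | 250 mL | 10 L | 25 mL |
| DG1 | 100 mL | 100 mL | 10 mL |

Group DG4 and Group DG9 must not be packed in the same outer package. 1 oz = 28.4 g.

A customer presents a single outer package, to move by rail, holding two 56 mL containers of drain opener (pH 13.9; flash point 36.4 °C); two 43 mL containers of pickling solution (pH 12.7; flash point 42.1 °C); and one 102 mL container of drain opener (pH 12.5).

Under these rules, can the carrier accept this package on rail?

With pH 13.9 (≥ 12), the drain opener falls in Group DG2.
The pickling solution has pH 12.7, which is ≥ 12, so it is Group DG2 (Corrosive).
The drain opener has pH 12.5, which is ≥ 12, so it is Group DG2 (Corrosive).
Group DG2 net quantity: (two 56 mL containers = 112 mL) + (two 43 mL containers = 86 mL) + 102 mL = 300 mL.
That exceeds the Group DG2 rail limit of 250 mL.

No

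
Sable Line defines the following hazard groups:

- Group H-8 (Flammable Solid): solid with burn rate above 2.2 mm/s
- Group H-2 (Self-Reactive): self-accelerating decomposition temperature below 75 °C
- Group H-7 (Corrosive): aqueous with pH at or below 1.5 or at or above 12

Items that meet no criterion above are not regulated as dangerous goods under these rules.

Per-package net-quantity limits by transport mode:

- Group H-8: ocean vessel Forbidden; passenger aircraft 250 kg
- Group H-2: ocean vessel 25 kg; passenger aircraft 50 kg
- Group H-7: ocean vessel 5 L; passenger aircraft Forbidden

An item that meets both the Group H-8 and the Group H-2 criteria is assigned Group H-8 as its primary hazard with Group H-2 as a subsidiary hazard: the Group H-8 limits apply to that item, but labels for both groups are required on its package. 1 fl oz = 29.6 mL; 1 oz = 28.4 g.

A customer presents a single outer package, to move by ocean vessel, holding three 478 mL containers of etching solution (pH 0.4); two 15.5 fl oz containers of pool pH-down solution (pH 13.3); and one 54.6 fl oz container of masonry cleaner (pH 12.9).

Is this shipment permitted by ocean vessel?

Yes

The etching solution has pH 0.4, which is ≤ 1.5, so it is Group H-7 (Corrosive).
Pool pH-down solution: pH 13.3 ≥ 12 → Group H-7 (Corrosive).
The masonry cleaner has pH 12.9, which is ≥ 12, so it is Group H-7 (Corrosive).
Total Group H-7: (three 478 mL containers = 1.434 L) + (two 15.5 fl oz containers = 917.6 mL) + (one 54.6 fl oz container = 1616.16 mL) = 3967.76 mL.
That is within the Group H-7 ocean vessel limit of 5 L.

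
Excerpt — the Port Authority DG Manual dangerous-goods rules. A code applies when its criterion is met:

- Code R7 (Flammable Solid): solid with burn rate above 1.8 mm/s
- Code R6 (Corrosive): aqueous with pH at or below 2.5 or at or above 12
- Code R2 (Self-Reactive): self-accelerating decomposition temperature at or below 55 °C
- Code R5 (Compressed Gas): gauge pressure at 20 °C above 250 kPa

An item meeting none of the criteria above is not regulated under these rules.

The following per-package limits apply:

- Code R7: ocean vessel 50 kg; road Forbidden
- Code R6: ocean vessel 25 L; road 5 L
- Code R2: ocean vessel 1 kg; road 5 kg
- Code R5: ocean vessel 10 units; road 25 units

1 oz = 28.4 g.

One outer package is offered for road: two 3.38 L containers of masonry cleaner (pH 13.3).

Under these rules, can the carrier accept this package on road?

No

With pH 13.3 (≥ 12), the masonry cleaner falls in Code R6.
Code R6 quantity: two 3.38 L containers = 6.76 L.
6.76 L > 5 L (road limit, Code R6) — over the limit.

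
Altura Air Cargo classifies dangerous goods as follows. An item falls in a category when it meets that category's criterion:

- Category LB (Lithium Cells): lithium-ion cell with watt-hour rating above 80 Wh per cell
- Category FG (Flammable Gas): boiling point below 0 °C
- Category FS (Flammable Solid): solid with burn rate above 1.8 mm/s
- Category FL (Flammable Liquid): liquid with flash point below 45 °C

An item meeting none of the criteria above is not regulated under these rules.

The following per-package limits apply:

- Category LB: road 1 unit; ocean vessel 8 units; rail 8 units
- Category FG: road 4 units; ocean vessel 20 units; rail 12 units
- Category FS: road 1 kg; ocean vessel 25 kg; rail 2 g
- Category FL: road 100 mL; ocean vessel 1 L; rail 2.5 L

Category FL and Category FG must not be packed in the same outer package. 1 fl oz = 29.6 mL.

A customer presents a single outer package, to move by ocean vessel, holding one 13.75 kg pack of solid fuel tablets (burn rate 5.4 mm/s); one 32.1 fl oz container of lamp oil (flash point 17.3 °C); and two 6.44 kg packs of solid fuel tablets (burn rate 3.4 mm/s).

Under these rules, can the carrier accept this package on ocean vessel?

With burn rate 5.4 mm/s (> 1.8 mm/s), the solid fuel tablets fall in Category FS.
With flash point 17.3 °C (< 45 °C), the lamp oil falls in Category FL.
Solid fuel tablets: burn rate 3.4 mm/s > 1.8 mm/s → Category FS (Flammable Solid).
Category FS net quantity: 13.75 kg + (two 6.44 kg packs = 12.88 kg) = 26.63 kg.
26.63 kg exceeds the ocean vessel limit of 25 kg for Category FS.
Category FL quantity: one 32.1 fl oz container = 950.16 mL.
That is within the Category FL ocean vessel limit of 1 L.
The segregation rule (Category FL with Category FG) does not apply to Category FS with Category FL.

No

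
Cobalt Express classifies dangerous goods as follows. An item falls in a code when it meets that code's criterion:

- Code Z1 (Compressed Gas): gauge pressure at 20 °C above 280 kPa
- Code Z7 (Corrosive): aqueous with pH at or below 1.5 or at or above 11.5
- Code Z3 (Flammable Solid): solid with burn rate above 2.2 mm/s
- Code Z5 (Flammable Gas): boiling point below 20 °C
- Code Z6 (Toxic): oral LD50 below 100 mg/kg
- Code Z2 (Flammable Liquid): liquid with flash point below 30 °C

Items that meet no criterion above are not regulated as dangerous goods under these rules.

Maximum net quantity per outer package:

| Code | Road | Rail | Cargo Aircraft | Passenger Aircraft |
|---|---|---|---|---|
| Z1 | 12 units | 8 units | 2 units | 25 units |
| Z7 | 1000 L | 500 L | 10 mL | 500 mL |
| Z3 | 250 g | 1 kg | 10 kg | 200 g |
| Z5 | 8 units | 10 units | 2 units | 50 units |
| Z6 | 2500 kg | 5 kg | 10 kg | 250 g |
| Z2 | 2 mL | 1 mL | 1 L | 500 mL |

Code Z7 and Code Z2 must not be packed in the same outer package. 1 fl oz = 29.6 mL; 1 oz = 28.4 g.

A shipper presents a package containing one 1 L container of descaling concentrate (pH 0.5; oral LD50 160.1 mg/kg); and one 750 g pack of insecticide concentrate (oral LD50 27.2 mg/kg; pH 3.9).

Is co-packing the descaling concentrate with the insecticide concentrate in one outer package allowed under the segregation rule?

pH 0.5 meets the Code Z7 criterion (Corrosive), so the descaling concentrate is Code Z7.
Oral LD50 27.2 mg/kg meets the Code Z6 criterion (Toxic), so the insecticide concentrate is Code Z6.
No segregation rule bars Code Z7 with Code Z6.

Yes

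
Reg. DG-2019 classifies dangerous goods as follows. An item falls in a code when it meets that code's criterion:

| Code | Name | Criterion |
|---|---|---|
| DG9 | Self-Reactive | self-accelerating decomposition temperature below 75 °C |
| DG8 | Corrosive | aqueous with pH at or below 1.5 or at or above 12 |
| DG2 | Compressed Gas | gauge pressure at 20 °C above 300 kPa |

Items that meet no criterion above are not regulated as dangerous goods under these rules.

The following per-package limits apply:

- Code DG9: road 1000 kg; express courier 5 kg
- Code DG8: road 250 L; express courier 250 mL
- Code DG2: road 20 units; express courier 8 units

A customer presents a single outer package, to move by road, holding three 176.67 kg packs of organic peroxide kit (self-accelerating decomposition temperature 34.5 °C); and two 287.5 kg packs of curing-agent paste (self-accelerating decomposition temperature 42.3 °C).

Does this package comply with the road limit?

No

Self-accelerating decomposition temperature 34.5 °C meets the Code DG9 criterion (Self-Reactive), so the organic peroxide kit is Code DG9.
Self-accelerating decomposition temperature 42.3 °C meets the Code DG9 criterion (Self-Reactive), so the curing-agent paste is Code DG9.
Total Code DG9: (three 176.67 kg packs = 530.01 kg) + (two 287.5 kg packs = 575 kg) = 1105.01 kg.
1105.01 kg > 1000 kg (road limit, Code DG9) — over the limit.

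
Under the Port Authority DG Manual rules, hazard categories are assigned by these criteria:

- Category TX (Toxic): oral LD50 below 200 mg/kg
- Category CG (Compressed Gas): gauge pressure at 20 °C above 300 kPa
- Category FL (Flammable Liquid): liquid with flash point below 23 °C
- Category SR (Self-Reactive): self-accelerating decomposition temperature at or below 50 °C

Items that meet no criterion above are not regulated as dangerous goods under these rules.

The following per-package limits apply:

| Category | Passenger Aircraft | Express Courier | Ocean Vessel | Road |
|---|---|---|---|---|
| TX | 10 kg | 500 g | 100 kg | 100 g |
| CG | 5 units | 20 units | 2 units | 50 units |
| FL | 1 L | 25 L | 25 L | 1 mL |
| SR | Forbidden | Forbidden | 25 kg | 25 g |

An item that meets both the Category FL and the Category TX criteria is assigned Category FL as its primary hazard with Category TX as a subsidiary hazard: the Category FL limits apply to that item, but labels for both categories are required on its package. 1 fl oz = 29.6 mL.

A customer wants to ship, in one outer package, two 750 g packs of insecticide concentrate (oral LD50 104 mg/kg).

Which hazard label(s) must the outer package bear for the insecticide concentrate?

Category TX

With oral LD50 104 mg/kg (< 200 mg/kg), the insecticide concentrate falls in Category TX.
Only the Category TX label is required.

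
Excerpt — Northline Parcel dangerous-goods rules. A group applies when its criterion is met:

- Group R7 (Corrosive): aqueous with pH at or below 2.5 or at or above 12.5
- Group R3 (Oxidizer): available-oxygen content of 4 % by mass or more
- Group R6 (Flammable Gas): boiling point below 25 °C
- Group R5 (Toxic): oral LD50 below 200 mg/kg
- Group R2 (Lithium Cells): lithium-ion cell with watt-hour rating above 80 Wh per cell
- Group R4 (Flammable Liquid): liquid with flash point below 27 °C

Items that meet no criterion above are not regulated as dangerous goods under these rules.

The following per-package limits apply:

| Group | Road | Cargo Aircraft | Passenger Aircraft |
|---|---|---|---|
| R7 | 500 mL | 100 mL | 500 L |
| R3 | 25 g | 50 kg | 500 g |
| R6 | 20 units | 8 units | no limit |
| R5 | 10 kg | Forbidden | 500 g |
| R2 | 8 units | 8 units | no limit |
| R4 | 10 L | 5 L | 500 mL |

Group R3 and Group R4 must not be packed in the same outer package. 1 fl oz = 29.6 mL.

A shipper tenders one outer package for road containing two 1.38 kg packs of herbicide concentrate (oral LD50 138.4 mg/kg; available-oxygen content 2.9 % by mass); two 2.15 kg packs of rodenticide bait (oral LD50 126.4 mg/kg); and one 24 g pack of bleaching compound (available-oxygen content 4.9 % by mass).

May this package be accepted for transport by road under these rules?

Yes

Oral LD50 138.4 mg/kg meets the Group R5 criterion (Toxic), so the herbicide concentrate is Group R5.
With oral LD50 126.4 mg/kg (< 200 mg/kg), the rodenticide bait falls in Group R5.
The bleaching compound has available-oxygen content 4.9 % by mass, which is ≥ 4 % by mass, so it is Group R3 (Oxidizer).
Group R3 quantity: 24 g.
24 g is within the road limit of 25 g for Group R3.
Group R5 net quantity: (two 1.38 kg packs = 2.76 kg) + (two 2.15 kg packs = 4.3 kg) = 7.06 kg.
7.06 kg ≤ 10 kg (road limit, Group R5) — within limit.
The segregation rule (Group R3 with Group R4) does not apply to Group R3 with Group R5.
Every hazard group is within its road limit and no segregation rule is violated.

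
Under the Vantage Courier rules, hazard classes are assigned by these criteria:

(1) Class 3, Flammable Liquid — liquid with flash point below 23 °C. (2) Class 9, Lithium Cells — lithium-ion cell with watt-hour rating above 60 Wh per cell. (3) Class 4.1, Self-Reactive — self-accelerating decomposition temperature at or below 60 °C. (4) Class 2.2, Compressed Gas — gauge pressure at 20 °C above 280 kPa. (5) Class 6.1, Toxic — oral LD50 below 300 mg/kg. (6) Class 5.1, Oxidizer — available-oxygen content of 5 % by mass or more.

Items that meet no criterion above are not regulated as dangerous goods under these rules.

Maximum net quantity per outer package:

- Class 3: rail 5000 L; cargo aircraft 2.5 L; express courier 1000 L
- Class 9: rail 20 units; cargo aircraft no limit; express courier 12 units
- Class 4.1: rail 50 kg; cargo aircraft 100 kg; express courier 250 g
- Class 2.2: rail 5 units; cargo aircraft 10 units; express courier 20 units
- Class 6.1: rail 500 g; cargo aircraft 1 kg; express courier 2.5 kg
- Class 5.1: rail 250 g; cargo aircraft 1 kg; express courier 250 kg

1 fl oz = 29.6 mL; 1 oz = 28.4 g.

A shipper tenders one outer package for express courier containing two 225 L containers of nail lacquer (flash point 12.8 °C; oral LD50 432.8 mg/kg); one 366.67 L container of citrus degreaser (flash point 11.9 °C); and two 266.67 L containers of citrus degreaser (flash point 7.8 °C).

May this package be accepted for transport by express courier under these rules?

The nail lacquer has flash point 12.8 °C, which is < 23 °C, so it is Class 3 (Flammable Liquid).
Flash point 11.9 °C meets the Class 3 criterion (Flammable Liquid), so the citrus degreaser is Class 3.
Citrus degreaser: flash point 7.8 °C < 23 °C → Class 3 (Flammable Liquid).
Total Class 3: (two 225 L containers = 450 L) + 366.67 L + (two 266.67 L containers = 533.34 L) = 1350.01 L.
1350.01 L exceeds the express courier limit of 1000 L for Class 3.

No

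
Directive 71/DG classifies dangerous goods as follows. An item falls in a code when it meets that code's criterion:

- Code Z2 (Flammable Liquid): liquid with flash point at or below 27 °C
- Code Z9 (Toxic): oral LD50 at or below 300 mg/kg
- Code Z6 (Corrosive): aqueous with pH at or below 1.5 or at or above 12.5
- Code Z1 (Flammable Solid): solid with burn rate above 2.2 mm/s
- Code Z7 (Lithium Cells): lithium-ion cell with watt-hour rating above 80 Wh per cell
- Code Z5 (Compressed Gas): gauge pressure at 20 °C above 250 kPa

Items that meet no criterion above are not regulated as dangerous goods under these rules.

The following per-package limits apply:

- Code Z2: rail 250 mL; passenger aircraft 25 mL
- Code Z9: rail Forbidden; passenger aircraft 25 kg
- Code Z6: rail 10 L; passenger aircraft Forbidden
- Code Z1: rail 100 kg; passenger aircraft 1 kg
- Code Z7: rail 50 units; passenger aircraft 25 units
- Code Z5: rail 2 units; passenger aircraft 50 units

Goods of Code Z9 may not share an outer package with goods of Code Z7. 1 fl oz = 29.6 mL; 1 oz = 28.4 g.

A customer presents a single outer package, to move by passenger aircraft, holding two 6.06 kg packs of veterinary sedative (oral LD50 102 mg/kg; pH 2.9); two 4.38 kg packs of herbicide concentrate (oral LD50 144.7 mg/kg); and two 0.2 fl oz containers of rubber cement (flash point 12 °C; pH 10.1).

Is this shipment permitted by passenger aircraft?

With oral LD50 102 mg/kg (≤ 300 mg/kg), the veterinary sedative falls in Code Z9.
Oral LD50 144.7 mg/kg meets the Code Z9 criterion (Toxic), so the herbicide concentrate is Code Z9.
The rubber cement has flash point 12 °C, which is ≤ 27 °C, so it is Code Z2 (Flammable Liquid).
Code Z9 net quantity: (two 6.06 kg packs = 12.12 kg) + (two 4.38 kg packs = 8.76 kg) = 20.88 kg.
That is within the Code Z9 passenger aircraft limit of 25 kg.
Code Z2 quantity: two 0.2 fl oz containers = 11.84 mL.
11.84 mL is within the passenger aircraft limit of 25 mL for Code Z2.
The segregation rule (Code Z9 with Code Z7) does not apply to Code Z9 with Code Z2.
Every hazard code is within its passenger aircraft limit and no segregation rule is violated.

Yes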